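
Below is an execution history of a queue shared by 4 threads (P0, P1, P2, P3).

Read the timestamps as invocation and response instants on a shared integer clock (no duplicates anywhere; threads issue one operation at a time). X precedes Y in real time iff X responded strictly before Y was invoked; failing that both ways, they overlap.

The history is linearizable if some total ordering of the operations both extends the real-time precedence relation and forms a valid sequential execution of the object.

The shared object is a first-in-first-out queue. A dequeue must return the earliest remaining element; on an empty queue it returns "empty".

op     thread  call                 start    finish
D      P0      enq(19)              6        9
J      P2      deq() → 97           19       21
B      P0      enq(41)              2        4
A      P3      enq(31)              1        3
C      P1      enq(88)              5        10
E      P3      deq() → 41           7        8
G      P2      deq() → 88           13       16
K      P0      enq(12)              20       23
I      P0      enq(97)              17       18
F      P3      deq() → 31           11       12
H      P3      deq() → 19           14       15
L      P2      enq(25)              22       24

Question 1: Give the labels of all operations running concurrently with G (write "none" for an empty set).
overlap test against G [13,16]: concurrent iff the interval meets 13..16
A [1,3]: before
B [2,4]: before
C [5,10]: before
D [6,9]: before
E [7,8]: before
F [11,12]: before
H [14,15]: concurrent
I [17,18]: after
J [19,21]: after
K [20,23]: after
L [22,24]: after

H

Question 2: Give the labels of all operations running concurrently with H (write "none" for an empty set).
H spans [14,15]: anything still running between times 14 and 15 counts as concurrent
A [1,3]: before
B [2,4]: before
C [5,10]: before
D [6,9]: before
E [7,8]: before
F [11,12]: before
G [13,16]: concurrent
I [17,18]: after
J [19,21]: after
K [20,23]: after
L [22,24]: after

G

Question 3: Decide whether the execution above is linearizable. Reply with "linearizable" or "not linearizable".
a witness: B, A, C, D, E, F, G, H, I, J, K, L
1. B enq(41), leaving queue <41>
2. A enq(31), leaving queue <41,31>
3. C enq(88), leaving queue <41,31,88>
4. D enq(19), leaving queue <41,31,88,19>
5. E deq() → 41, leaving queue <31,88,19>
6. F deq() → 31, leaving queue <88,19>
7. G deq() → 88, leaving queue <19>
8. H deq() → 19, leaving queue <>
9. I enq(97), leaving queue <97>
10. J deq() → 97, leaving queue <>
11. K enq(12), leaving queue <12>
12. L enq(25), leaving queue <12,25>

linearizable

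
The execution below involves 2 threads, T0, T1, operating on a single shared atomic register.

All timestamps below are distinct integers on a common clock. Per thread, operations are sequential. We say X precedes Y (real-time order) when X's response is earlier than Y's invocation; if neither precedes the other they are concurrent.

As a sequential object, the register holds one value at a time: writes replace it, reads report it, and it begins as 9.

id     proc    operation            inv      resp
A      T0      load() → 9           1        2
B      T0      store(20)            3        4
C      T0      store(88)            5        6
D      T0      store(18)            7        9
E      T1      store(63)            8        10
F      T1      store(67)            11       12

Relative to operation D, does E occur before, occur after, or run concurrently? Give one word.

concurrent

E spans [8,10], D spans [7,9]
the intervals overlap in both directions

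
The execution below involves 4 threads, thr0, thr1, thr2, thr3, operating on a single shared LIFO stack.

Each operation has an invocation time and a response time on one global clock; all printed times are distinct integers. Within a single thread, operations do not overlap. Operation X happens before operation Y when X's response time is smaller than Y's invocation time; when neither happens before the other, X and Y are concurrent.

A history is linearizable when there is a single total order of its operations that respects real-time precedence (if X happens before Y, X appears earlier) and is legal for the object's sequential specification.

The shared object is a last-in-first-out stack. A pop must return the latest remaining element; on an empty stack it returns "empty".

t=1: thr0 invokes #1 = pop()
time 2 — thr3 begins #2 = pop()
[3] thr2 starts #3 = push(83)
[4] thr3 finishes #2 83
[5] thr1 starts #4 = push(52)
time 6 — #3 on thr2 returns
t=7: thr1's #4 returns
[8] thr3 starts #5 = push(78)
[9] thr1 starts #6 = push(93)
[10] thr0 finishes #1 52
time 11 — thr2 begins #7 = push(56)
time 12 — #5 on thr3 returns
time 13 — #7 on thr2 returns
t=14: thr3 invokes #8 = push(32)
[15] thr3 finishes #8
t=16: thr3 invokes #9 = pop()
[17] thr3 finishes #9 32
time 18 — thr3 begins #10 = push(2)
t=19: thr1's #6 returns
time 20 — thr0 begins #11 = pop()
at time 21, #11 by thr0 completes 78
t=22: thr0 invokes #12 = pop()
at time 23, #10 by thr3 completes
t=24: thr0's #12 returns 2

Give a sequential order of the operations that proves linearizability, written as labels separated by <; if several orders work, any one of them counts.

after step 1 (#3 push(83)): stack <83>
after step 2 (#2 pop() → 83): stack <>
after step 3 (#4 push(52)): stack <52>
after step 4 (#1 pop() → 52): stack <>
after step 5 (#6 push(93)): stack <93>
after step 6 (#7 push(56)): stack <93,56>
after step 7 (#5 push(78)): stack <93,56,78>
after step 8 (#8 push(32)): stack <93,56,78,32>
after step 9 (#9 pop() → 32): stack <93,56,78>
after step 10 (#11 pop() → 78): stack <93,56>
after step 11 (#10 push(2)): stack <93,56,2>
after step 12 (#12 pop() → 2): stack <93,56>

#3 < #2 < #4 < #1 < #6 < #7 < #5 < #8 < #9 < #11 < #10 < #12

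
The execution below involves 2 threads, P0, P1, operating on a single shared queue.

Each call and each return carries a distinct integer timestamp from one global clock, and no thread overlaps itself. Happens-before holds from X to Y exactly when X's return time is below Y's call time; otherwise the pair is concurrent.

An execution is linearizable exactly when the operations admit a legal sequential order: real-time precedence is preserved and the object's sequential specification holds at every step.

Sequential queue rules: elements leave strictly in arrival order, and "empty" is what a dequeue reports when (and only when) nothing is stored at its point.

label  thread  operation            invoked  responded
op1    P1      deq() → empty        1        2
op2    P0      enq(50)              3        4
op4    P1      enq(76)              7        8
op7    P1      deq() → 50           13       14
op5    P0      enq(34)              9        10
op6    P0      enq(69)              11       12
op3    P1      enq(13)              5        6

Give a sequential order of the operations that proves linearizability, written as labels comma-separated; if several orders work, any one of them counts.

op1, op2, op3, op4, op5, op6, op7

1. op1 deq() → empty, leaving queue <>
2. op2 enq(50), leaving queue <50>
3. op3 enq(13), leaving queue <50,13>
4. op4 enq(76), leaving queue <50,13,76>
5. op5 enq(34), leaving queue <50,13,76,34>
6. op6 enq(69), leaving queue <50,13,76,34,69>
7. op7 deq() → 50, leaving queue <13,76,34,69>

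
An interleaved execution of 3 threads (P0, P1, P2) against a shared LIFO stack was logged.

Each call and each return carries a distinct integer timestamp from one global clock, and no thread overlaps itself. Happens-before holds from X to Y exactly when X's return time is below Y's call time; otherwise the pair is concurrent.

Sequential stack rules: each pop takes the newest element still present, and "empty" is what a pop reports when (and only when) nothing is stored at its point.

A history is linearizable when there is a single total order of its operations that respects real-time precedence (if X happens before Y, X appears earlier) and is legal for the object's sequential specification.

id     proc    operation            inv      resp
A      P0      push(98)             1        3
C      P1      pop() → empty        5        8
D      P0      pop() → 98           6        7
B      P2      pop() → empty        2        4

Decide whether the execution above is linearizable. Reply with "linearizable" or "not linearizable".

linearizable

a witness: B, A, D, C
step 1: B pop() → empty — stack <>
step 2: A push(98) — stack <98>
step 3: D pop() → 98 — stack <>
step 4: C pop() → empty — stack <>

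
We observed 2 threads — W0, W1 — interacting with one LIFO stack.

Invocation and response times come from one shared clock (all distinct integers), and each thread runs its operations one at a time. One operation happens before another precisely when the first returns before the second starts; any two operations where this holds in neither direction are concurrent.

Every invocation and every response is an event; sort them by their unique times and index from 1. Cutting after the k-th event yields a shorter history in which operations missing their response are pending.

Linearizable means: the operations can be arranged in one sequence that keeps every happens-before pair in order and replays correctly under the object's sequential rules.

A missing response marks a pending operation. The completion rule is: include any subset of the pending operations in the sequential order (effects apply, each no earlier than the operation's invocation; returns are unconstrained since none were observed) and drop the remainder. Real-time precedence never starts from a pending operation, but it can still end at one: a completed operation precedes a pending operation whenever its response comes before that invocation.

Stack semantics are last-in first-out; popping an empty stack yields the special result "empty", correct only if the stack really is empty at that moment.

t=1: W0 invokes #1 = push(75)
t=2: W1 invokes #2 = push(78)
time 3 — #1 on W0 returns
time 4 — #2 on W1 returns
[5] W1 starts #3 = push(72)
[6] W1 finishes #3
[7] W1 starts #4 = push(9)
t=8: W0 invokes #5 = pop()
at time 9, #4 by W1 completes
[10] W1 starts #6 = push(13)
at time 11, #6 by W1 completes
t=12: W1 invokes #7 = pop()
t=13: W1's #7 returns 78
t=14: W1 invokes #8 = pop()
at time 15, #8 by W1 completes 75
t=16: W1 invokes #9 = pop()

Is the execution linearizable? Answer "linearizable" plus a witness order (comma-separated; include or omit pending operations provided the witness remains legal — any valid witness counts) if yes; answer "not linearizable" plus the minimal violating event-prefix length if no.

not linearizable — minimal violating prefix: 13 events

prefix check: 1..12 passes, 1..13 fails once #7's time-13 response joins
6 completed operations, 2 real-time-consistent orders — every LIFO stack replay fails
no completion choice of the 1 pending operation (#5) rescues it — every subset was tried
for example #1, #2, #3, #4, #6, #7 (pending dropped) fails at step 6: #7 pop() → 78 is not legal there
for example #2, #1, #3, #4, #6, #7 (pending dropped) fails at step 6: #7 pop() → 78 is not legal there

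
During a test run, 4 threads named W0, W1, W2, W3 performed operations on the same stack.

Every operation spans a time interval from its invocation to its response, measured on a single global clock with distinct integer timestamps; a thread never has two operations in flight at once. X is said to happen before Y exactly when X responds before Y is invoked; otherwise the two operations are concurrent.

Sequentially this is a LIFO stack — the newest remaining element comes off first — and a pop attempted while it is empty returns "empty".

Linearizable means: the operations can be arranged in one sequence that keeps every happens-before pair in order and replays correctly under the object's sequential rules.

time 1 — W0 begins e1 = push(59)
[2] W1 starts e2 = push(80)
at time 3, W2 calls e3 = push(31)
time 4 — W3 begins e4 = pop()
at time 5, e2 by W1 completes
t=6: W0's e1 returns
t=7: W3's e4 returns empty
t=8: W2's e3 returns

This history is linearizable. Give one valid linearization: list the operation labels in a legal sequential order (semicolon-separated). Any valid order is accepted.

e4; e1; e2; e3

step 1: e4 pop() → empty — stack <>
step 2: e1 push(59) — stack <59>
step 3: e2 push(80) — stack <59,80>
step 4: e3 push(31) — stack <59,80,31>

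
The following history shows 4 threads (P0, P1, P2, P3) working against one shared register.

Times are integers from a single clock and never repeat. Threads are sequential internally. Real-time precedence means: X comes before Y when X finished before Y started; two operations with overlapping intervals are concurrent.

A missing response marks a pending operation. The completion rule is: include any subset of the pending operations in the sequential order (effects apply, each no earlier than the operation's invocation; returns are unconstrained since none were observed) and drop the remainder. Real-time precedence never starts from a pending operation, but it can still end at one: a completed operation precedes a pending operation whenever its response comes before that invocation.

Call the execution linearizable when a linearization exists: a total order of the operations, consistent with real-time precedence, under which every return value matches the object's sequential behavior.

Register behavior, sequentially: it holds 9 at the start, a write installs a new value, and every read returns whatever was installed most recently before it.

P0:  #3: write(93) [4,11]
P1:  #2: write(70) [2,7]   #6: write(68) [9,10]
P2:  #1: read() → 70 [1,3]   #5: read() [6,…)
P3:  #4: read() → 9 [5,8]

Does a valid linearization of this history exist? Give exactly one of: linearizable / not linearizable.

not linearizable

already the first 8 events (up to #4's response at time 8) admit no linearization; the first 7 still do
all 3 real-time-respecting orders fail — 3 completed register operations, no legal replay
no completion choice of the 2 pending operations (#3, #5) rescues it — every subset was tried
take #1, #2, #4 (pending dropped): step 1 already fails, because #1 read() → 70 cannot occur there
take #1, #4, #2 (pending dropped): step 1 already fails, because #1 read() → 70 cannot occur there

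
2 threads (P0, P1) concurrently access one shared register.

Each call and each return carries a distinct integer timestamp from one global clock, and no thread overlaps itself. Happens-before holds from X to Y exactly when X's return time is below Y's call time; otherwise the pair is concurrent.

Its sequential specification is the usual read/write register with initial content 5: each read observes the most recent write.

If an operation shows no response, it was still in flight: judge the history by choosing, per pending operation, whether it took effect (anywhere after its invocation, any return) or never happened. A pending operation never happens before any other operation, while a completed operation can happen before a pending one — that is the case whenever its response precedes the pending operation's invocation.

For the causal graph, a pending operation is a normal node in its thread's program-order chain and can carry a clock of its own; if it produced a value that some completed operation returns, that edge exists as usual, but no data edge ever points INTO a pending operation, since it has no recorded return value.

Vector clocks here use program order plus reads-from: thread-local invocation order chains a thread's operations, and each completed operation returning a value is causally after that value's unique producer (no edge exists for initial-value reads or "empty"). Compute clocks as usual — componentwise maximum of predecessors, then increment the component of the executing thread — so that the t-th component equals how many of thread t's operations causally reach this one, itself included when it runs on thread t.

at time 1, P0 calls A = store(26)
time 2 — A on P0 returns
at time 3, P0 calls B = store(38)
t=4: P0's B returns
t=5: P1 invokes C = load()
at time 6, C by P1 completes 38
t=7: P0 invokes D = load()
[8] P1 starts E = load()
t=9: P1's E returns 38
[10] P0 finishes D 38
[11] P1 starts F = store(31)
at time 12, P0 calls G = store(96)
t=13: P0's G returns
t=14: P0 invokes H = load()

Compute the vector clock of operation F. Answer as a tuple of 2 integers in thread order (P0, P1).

(2, 3)

root op A, invoked 1: fresh clock plus P0's own tick → (1, 0)
B, invoked 3, takes VC(A)=(1, 0) under max, adds 1 for P0 → (2, 0)
C, invoked 5, takes VC(B)=(2, 0) under max, adds 1 for P1 → (2, 1)
D, invoked 7, takes VC(B)=(2, 0) under max, adds 1 for P0 → (3, 0)
E, invoked 8, takes VC(B)=(2, 0), VC(C)=(2, 1) under max, adds 1 for P1 → (2, 2)
G, invoked 12, takes VC(D)=(3, 0) under max, adds 1 for P0 → (4, 0)
F, invoked 11, takes VC(E)=(2, 2) under max, adds 1 for P1 → (2, 3)
H, invoked 14, takes VC(G)=(4, 0) under max, adds 1 for P0 → (5, 0)
target: VC(F) = (2, 3)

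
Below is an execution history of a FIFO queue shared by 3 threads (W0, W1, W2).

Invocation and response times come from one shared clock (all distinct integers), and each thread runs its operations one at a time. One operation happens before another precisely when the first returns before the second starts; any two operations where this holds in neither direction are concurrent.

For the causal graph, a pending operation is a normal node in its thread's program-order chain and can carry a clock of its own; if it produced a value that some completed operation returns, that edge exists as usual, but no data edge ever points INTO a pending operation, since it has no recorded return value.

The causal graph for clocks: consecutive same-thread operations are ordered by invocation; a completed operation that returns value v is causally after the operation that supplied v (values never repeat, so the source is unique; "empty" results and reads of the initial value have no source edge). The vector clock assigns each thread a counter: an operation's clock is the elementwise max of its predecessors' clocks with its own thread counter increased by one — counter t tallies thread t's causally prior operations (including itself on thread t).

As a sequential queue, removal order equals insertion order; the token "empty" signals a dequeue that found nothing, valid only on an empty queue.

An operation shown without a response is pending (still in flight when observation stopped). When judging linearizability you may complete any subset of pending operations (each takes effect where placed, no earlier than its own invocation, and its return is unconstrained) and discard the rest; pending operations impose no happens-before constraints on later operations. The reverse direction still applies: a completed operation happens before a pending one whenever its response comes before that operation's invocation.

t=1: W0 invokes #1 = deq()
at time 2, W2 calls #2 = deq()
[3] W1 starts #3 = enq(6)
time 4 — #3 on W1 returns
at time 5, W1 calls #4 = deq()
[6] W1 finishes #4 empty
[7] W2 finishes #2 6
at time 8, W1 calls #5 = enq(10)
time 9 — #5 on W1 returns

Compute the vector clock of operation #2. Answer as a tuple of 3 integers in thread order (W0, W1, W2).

(0, 1, 1)

no predecessors for #3 (invoked 3): W1 increments from zero → (0, 1, 0)
no predecessors for #1 (invoked 1): W0 increments from zero → (1, 0, 0)
invoked at 2, #2 merges VC(#3)=(0, 1, 0) and bumps W2's slot → (0, 1, 1)
invoked at 5, #4 merges VC(#3)=(0, 1, 0) and bumps W1's slot → (0, 2, 0)
invoked at 8, #5 merges VC(#4)=(0, 2, 0) and bumps W1's slot → (0, 3, 0)
target: VC(#2) = (0, 1, 1)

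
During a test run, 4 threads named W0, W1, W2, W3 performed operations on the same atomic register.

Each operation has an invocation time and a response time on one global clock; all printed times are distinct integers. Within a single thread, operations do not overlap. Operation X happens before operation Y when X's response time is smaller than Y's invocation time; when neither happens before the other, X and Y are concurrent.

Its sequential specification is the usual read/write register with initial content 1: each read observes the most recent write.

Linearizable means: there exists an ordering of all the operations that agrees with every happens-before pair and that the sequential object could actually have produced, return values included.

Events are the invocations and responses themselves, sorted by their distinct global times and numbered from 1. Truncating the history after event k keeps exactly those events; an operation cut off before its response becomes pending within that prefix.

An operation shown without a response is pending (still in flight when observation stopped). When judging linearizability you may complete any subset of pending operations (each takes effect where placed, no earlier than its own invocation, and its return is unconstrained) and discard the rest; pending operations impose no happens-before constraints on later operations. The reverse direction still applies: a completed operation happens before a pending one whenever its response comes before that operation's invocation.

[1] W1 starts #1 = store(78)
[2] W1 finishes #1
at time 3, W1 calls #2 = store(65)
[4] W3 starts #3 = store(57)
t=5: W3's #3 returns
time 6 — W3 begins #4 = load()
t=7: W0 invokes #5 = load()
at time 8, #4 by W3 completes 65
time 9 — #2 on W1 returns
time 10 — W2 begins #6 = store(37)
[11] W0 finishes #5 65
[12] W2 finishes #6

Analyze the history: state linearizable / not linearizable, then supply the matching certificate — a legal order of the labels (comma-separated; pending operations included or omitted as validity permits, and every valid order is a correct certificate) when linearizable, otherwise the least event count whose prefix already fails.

linearizable — witness: #1, #3, #2, #4, #5, #6

1. #1 store(78), leaving value 78
2. #3 store(57), leaving value 57
3. #2 store(65), leaving value 65
4. #4 load() → 65, leaving value 65
5. #5 load() → 65, leaving value 65
6. #6 store(37), leaving value 37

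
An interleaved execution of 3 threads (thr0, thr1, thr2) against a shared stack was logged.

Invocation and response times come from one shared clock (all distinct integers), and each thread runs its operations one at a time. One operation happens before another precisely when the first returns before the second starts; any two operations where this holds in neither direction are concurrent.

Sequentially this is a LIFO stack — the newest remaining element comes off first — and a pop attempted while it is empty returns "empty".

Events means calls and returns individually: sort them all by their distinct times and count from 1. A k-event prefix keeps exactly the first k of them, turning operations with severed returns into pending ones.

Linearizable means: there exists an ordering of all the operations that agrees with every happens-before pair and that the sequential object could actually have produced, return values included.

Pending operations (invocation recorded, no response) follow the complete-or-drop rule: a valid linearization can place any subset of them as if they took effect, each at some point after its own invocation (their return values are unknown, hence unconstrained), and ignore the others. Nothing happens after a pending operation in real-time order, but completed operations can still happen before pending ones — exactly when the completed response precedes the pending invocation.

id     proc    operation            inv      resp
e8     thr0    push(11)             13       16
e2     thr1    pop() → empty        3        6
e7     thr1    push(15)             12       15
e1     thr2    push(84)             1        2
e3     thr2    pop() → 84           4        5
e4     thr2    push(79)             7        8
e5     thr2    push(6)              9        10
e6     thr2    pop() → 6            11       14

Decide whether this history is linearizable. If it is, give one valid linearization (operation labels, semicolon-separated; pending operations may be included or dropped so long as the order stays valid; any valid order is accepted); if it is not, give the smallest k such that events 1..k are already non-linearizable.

1. e1 push(84), leaving stack <84>
2. e3 pop() → 84, leaving stack <>
3. e2 pop() → empty, leaving stack <>
4. e4 push(79), leaving stack <79>
5. e5 push(6), leaving stack <79,6>
6. e6 pop() → 6, leaving stack <79>
7. e7 push(15), leaving stack <79,15>
8. e8 push(11), leaving stack <79,15,11>

linearizable — witness: e1; e3; e2; e4; e5; e6; e7; e8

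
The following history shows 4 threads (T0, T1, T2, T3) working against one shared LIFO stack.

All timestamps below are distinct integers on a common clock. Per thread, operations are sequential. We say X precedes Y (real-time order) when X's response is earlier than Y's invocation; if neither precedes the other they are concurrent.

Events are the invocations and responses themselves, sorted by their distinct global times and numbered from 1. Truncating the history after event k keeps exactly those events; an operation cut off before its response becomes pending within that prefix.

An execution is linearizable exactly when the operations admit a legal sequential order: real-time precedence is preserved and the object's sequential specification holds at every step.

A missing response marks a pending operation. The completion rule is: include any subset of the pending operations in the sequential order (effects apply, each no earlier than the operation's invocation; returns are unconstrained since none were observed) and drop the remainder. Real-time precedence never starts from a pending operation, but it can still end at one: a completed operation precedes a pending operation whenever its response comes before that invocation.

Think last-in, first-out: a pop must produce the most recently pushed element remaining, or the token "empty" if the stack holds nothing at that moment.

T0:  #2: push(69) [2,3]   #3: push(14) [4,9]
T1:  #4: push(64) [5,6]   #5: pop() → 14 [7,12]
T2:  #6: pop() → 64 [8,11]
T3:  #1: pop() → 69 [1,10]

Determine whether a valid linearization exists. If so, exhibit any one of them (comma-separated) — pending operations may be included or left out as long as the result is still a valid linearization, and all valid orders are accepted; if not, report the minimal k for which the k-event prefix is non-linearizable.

linearizable — witness: #2, #1, #3, #4, #6, #5

after step 1 (#2 push(69)): stack <69>
after step 2 (#1 pop() → 69): stack <>
after step 3 (#3 push(14)): stack <14>
after step 4 (#4 push(64)): stack <14,64>
after step 5 (#6 pop() → 64): stack <14>
after step 6 (#5 pop() → 14): stack <>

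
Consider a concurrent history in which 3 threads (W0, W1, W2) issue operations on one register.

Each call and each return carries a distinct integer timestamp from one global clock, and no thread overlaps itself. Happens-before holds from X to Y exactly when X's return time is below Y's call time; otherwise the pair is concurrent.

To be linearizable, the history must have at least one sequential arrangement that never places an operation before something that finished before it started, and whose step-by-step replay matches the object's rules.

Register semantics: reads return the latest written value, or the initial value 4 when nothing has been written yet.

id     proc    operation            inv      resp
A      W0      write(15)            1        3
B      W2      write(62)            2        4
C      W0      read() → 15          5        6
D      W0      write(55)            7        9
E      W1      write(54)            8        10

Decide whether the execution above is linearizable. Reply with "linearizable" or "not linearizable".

one valid linearization: B, A, C, D, E
1. B write(62), leaving value 62
2. A write(15), leaving value 15
3. C read() → 15, leaving value 15
4. D write(55), leaving value 55
5. E write(54), leaving value 54

linearizable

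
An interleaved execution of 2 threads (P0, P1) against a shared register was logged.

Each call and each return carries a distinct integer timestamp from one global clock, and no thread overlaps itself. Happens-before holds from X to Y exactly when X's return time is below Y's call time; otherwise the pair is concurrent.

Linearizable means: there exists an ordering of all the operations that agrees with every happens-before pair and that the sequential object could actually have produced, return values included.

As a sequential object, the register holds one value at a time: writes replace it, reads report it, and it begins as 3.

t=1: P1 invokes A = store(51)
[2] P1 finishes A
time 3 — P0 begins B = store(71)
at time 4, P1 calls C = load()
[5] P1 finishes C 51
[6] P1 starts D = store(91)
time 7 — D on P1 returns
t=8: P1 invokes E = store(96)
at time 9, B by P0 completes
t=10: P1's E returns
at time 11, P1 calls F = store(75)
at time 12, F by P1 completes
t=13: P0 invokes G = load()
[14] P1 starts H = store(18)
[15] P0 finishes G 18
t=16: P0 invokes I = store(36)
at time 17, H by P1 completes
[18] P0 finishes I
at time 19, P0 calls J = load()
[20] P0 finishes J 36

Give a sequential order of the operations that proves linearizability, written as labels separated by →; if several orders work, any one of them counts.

1. A store(51), leaving value 51
2. C load() → 51, leaving value 51
3. B store(71), leaving value 71
4. D store(91), leaving value 91
5. E store(96), leaving value 96
6. F store(75), leaving value 75
7. H store(18), leaving value 18
8. G load() → 18, leaving value 18
9. I store(36), leaving value 36
10. J load() → 36, leaving value 36

A → C → B → D → E → F → H → G → I → J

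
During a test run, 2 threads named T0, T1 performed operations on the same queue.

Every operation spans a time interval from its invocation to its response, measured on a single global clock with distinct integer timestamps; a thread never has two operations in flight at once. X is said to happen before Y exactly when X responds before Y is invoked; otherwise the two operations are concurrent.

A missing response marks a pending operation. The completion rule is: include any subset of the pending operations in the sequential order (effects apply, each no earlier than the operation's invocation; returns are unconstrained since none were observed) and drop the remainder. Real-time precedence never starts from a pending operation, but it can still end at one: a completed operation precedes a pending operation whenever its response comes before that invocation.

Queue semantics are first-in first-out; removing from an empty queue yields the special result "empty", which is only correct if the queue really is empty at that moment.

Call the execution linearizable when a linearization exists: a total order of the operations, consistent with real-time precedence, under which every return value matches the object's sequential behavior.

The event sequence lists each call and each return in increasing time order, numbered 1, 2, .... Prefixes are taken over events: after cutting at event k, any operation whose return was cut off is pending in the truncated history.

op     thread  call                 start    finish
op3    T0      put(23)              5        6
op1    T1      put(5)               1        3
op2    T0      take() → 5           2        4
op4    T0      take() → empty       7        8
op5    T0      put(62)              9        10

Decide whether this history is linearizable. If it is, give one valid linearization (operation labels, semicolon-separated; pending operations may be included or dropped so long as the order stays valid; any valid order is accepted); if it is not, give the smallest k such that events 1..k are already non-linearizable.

not linearizable — minimal violating prefix: 8 events

the violation lands at event 8, op4's response at time 8: events 1..7 linearize, events 1..8 do not
4 completed operations, 2 real-time-consistent orders — every queue replay fails
take op1, op2, op3, op4: step 4 already fails, because op4 take() → empty cannot occur there
take op2, op1, op3, op4: step 1 already fails, because op2 take() → 5 cannot occur there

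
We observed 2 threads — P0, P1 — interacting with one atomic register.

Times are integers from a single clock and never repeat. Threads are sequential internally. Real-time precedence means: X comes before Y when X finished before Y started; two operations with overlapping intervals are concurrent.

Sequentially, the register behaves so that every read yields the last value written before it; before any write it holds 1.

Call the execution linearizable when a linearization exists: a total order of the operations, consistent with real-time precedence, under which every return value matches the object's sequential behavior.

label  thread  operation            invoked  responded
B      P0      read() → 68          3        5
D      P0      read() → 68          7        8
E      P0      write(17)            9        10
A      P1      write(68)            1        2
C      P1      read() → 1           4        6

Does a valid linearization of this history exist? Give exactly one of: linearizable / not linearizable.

not linearizable

prefix check: 1..5 passes, 1..6 fails once C's time-6 response joins
2 orders of the 3 completed atomic register ops respect real time; none is legal
sample order A, B, C stalls at step 3 — C read() → 1 has no legal effect
sample order A, C, B stalls at step 2 — C read() → 1 has no legal effect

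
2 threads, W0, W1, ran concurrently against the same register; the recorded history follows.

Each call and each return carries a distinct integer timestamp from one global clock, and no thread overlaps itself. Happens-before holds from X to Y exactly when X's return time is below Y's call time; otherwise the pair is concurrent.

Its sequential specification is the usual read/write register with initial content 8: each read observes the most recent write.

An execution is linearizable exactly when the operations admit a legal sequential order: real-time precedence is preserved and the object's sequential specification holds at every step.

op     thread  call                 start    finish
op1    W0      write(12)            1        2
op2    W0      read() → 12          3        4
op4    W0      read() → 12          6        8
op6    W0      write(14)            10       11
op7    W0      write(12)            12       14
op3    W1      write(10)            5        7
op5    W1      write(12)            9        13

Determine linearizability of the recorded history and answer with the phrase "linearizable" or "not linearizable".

linearizable

a witness: op1, op2, op4, op3, op5, op6, op7
after step 1 (op1 write(12)): value 12
after step 2 (op2 read() → 12): value 12
after step 3 (op4 read() → 12): value 12
after step 4 (op3 write(10)): value 10
after step 5 (op5 write(12)): value 12
after step 6 (op6 write(14)): value 14
after step 7 (op7 write(12)): value 12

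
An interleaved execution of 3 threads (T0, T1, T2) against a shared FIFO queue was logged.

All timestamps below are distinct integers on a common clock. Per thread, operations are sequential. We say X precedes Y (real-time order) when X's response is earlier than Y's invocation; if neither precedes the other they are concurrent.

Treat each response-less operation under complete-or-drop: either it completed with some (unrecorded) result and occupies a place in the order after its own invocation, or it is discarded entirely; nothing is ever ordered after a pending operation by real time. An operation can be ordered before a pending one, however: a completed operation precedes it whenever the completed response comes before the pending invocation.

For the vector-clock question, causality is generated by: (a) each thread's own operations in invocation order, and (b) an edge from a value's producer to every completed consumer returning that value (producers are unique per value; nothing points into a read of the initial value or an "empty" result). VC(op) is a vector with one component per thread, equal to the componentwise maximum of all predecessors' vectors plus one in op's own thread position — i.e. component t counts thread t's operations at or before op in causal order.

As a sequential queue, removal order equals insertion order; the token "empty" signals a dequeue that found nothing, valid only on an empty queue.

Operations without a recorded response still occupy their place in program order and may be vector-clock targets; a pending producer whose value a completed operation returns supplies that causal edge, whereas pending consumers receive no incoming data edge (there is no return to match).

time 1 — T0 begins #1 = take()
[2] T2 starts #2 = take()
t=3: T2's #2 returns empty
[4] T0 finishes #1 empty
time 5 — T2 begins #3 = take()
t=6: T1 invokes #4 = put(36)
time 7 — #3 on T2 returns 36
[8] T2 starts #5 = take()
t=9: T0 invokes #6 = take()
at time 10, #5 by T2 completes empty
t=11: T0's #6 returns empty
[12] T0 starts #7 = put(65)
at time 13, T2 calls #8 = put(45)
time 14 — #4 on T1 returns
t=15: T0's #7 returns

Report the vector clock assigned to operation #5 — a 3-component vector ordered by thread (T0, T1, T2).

(0, 1, 3)

no predecessors for #2 (invoked 2): T2 increments from zero → (0, 0, 1)
no predecessors for #4 (invoked 6): T1 increments from zero → (0, 1, 0)
no predecessors for #1 (invoked 1): T0 increments from zero → (1, 0, 0)
#6, invoked 9, takes VC(#1)=(1, 0, 0) under max, adds 1 for T0 → (2, 0, 0)
#3, invoked 5, takes VC(#2)=(0, 0, 1), VC(#4)=(0, 1, 0) under max, adds 1 for T2 → (0, 1, 2)
#7, invoked 12, takes VC(#6)=(2, 0, 0) under max, adds 1 for T0 → (3, 0, 0)
#5, invoked 8, takes VC(#3)=(0, 1, 2) under max, adds 1 for T2 → (0, 1, 3)
#8, invoked 13, takes VC(#5)=(0, 1, 3) under max, adds 1 for T2 → (0, 1, 4)
target: VC(#5) = (0, 1, 3)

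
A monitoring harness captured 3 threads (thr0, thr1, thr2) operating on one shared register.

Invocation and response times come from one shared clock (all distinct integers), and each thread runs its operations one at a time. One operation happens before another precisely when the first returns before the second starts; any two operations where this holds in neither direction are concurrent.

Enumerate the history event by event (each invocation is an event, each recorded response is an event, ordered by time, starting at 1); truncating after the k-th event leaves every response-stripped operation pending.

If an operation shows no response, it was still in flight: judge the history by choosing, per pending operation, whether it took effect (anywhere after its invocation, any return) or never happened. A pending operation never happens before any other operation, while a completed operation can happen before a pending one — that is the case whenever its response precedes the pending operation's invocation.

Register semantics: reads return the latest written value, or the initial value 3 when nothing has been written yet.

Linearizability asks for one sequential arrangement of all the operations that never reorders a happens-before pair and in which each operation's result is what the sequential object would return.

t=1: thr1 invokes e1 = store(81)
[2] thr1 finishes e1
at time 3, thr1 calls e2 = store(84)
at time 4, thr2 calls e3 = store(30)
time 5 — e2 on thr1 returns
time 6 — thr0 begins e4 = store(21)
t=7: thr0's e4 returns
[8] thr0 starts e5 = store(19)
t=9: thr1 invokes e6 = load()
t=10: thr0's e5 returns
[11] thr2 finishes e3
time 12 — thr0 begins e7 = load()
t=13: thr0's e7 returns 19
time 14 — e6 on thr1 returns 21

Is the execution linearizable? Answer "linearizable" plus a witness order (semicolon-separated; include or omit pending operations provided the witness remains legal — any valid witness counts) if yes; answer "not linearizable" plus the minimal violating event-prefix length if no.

step 1: e1 store(81) — value 81
step 2: e2 store(84) — value 84
step 3: e3 store(30) — value 30
step 4: e4 store(21) — value 21
step 5: e6 load() → 21 — value 21
step 6: e5 store(19) — value 19
step 7: e7 load() → 19 — value 19

linearizable — witness: e1; e2; e3; e4; e6; e5; e7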